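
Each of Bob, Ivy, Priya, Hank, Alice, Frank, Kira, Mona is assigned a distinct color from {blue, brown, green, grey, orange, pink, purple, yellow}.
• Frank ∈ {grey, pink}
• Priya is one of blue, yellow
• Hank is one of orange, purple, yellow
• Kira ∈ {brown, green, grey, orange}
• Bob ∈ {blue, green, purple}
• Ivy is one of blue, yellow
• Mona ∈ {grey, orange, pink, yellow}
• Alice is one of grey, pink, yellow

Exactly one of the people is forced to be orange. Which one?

Mona

The 8 variables together cover exactly {blue, brown, green, grey, orange, pink, purple, yellow} — 8 values for 8 variables — and brown appears only in Kira's list, so Kira = brown.
Among the 7 still-open variables, green fits only Bob (and all 7 values in {blue, green, grey, orange, pink, purple, yellow} must be used), so Bob = green.
Among the 6 still-open variables, purple fits only Hank (and all 6 values in {blue, grey, orange, pink, purple, yellow} must be used), so Hank = purple.
The 5 still-open variables draw from only 5 values {blue, grey, orange, pink, yellow}, so each is used; only Mona can be orange, hence Mona = orange.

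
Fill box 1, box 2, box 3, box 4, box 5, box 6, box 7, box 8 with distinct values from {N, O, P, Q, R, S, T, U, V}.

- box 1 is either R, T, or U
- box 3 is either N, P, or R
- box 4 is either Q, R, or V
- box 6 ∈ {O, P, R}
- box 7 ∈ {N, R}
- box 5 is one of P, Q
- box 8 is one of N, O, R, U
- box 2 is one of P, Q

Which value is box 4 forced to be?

V

The 8 variables draw from only 8 values {N, O, P, Q, R, T, U, V}, so each is used; only box 1 can be T, hence box 1 = T.
The 7 still-open variables together cover exactly {N, O, P, Q, R, U, V} — 7 values for 7 variables — and U appears only in box 8's list, so box 8 = U.
The 6 still-open variables together cover exactly {N, O, P, Q, R, V} — 6 values for 6 variables — and O appears only in box 6's list, so box 6 = O.
The 5 still-open variables together cover exactly {N, P, Q, R, V} — 5 values for 5 variables — and V appears only in box 4's list, so box 4 = V.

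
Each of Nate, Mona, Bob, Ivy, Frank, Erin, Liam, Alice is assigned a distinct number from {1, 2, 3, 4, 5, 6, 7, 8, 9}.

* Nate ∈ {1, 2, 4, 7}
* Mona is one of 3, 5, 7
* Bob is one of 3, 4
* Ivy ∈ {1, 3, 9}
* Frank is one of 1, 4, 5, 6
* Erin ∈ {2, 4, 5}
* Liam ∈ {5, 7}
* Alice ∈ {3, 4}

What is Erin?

2

The 8 variables draw from only 8 values {1, 2, 3, 4, 5, 6, 7, 9}, so each is used; only Frank can be 6, hence Frank = 6.
Among the 7 still-open variables, 9 fits only Ivy (and all 7 values in {1, 2, 3, 4, 5, 7, 9} must be used), so Ivy = 9.
The 6 still-open variables draw from only 6 values {1, 2, 3, 4, 5, 7}, so each is used; only Nate can be 1, hence Nate = 1.
The 5 still-open variables together cover exactly {2, 3, 4, 5, 7} — 5 values for 5 variables — and 2 appears only in Erin's list, so Erin = 2.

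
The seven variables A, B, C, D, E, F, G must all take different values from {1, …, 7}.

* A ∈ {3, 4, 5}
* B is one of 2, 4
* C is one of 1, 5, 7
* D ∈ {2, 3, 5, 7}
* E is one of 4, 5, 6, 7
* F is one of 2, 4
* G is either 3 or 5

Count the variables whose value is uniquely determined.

Among the 7 variables, 1 fits only C (and all 7 values in {1, 2, 3, 4, 5, 6, 7} must be used), so C = 1.
Among the 6 still-open variables, 6 fits only E (and all 6 values in {2, 3, 4, 5, 6, 7} must be used), so E = 6.
Among the 5 still-open variables, 7 fits only D (and all 5 values in {2, 3, 4, 5, 7} must be used), so D = 7.
B and F share exactly the 2 values {2, 4}; by pigeonhole those values go to them, so strike 2, 4 from A.
Determined: C=1, D=7, E=6. The other variables each still have more than one consistent value. That makes 3.

3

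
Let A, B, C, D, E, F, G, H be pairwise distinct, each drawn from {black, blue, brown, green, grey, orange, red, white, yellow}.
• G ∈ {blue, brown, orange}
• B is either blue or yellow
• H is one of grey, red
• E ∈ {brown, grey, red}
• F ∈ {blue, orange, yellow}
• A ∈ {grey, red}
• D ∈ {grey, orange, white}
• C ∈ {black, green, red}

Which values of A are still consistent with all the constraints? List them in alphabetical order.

grey, red

A and H between them cover only {grey, red} — a naked pair. Remove those values from C, D, E.
E's domain is down to {brown}, so E = brown. Remove brown from G.
B, F, G between them cover only {blue, orange, yellow} — a naked triple. Remove those values from D.
That leaves D = white.
No further eliminations apply; A can still be any of grey, red.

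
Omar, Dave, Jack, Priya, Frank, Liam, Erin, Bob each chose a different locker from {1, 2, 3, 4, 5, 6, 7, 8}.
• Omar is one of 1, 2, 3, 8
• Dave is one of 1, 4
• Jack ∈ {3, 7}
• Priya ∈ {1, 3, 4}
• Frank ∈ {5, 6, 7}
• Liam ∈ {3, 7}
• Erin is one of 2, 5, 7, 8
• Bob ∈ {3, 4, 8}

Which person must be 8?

The 8 variables together cover exactly {1, 2, 3, 4, 5, 6, 7, 8} — 8 values for 8 variables — and 6 appears only in Frank's list, so Frank = 6.
Among the 7 still-open variables, 5 fits only Erin (and all 7 values in {1, 2, 3, 4, 5, 7, 8} must be used), so Erin = 5.
The 6 still-open variables together cover exactly {1, 2, 3, 4, 7, 8} — 6 values for 6 variables — and 2 appears only in Omar's list, so Omar = 2.
The 5 still-open variables draw from only 5 values {1, 3, 4, 7, 8}, so each is used; only Bob can be 8, hence Bob = 8.

Bob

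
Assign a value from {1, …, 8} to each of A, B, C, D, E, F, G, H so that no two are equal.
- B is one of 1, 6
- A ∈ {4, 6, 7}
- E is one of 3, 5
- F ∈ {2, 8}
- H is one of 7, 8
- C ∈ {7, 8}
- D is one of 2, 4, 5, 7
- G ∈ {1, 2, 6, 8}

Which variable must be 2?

F

Among the 8 variables, 3 fits only E (and all 8 values in {1, 2, 3, 4, 5, 6, 7, 8} must be used), so E = 3.
The 7 still-open variables together cover exactly {1, 2, 4, 5, 6, 7, 8} — 7 values for 7 variables — and 5 appears only in D's list, so D = 5.
The 6 still-open variables together cover exactly {1, 2, 4, 6, 7, 8} — 6 values for 6 variables — and 4 appears only in A's list, so A = 4.
C and H share exactly the 2 values {7, 8}; by pigeonhole those values go to them, so strike 7, 8 from F, G.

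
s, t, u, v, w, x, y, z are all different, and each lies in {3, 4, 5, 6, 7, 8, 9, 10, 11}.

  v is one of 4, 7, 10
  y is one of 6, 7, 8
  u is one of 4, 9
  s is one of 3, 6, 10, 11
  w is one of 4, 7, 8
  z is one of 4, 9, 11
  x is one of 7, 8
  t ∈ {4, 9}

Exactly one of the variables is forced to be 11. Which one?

The 8 variables draw from only 8 values {3, 4, 6, 7, 8, 9, 10, 11}, so each is used; only s can be 3, hence s = 3.
The 7 still-open variables together cover exactly {4, 6, 7, 8, 9, 10, 11} — 7 values for 7 variables — and 6 appears only in y's list, so y = 6.
The 6 still-open variables draw from only 6 values {4, 7, 8, 9, 10, 11}, so each is used; only v can be 10, hence v = 10.
Among the 5 still-open variables, 11 fits only z (and all 5 values in {4, 7, 8, 9, 11} must be used), so z = 11.

z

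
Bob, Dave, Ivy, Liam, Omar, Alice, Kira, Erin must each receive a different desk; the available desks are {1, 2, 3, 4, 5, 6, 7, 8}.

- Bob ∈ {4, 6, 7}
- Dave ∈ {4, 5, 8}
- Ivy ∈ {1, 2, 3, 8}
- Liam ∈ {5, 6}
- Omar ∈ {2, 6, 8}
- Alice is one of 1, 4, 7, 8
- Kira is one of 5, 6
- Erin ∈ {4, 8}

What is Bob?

7

The 8 variables draw from only 8 values {1, 2, 3, 4, 5, 6, 7, 8}, so each is used; only Ivy can be 3, hence Ivy = 3.
The 7 still-open variables together cover exactly {1, 2, 4, 5, 6, 7, 8} — 7 values for 7 variables — and 1 appears only in Alice's list, so Alice = 1.
The 6 still-open variables draw from only 6 values {2, 4, 5, 6, 7, 8}, so each is used; only Omar can be 2, hence Omar = 2.
The 5 still-open variables together cover exactly {4, 5, 6, 7, 8} — 5 values for 5 variables — and 7 appears only in Bob's list, so Bob = 7.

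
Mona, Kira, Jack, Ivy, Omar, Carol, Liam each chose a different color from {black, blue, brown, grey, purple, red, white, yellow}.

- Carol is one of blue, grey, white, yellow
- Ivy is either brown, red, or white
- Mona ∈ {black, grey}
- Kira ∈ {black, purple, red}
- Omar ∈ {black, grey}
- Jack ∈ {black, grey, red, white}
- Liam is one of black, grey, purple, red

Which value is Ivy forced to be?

brown

Mona and Omar between them cover only {black, grey} — a naked pair. Remove those values from Kira, Jack, Carol, Liam.
Kira and Liam between them cover only {purple, red} — a naked pair. Remove those values from Jack, Ivy.
Jack's domain is down to {white}, so Jack = white. Strike white from Ivy, Carol.
So Ivy = brown.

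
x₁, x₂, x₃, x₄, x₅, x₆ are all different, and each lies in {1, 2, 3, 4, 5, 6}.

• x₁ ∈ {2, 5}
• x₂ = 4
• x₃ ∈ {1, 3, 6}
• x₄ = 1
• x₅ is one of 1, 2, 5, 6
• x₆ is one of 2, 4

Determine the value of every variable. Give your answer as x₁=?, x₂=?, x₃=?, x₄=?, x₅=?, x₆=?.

x₂ must be 4 (only option left). Eliminate 4 elsewhere: x₆.
x₄ must be 1 (only option left). Eliminate 1 elsewhere: x₃, x₅.
x₆'s domain is down to {2}, so x₆ = 2. Strike 2 from x₁, x₅.
x₁ has just one choice, so x₁ = 5. Eliminate 5 elsewhere: x₅.
That leaves x₅ = 6. Remove 6 from x₃.
That leaves x₃ = 3.

x₁=5, x₂=4, x₃=3, x₄=1, x₅=6, x₆=2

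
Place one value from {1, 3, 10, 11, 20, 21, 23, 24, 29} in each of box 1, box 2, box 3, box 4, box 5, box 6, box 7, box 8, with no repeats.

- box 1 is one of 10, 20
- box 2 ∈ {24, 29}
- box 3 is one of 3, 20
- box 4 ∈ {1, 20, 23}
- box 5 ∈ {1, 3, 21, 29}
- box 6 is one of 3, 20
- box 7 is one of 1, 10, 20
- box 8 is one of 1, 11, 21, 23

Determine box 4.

box 3 and box 6 share exactly the 2 values {3, 20}; by pigeonhole those values go to them, so strike 3, 20 from box 1, box 4, box 5, box 7.
That leaves box 1 = 10. So box 7 can't be 10.
That leaves box 7 = 1. Remove 1 from box 4, box 5, box 8.
So box 4 = 23.

23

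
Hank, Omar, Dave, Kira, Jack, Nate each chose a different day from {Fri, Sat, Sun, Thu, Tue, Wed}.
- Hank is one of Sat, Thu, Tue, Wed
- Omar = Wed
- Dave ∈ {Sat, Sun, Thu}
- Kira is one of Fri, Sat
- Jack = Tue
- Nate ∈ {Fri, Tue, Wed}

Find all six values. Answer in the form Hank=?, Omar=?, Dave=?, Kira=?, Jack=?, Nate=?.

Hank=Thu, Omar=Wed, Dave=Sun, Kira=Sat, Jack=Tue, Nate=Fri

Omar's domain is down to {Wed}, so Omar = Wed. Remove Wed from Hank, Nate.
That leaves Jack = Tue. Strike Tue from Hank, Nate.
That leaves Nate = Fri. Strike Fri from Kira.
Kira's domain is down to {Sat}, so Kira = Sat. So Hank, Dave can't be Sat.
Hank's domain is down to {Thu}, so Hank = Thu. Remove Thu from Dave.
Dave's domain is down to {Sun}, so Dave = Sun.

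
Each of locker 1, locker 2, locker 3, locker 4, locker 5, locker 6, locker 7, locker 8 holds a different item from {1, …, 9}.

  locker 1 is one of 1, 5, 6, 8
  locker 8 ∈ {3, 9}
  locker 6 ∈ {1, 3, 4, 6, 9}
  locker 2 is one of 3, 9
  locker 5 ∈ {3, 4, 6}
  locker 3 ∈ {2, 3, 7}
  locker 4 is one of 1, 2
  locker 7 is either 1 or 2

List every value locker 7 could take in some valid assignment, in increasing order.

The 2 variables locker 2 and locker 8 are confined to {3, 9}, which locks those values in; drop them from locker 3, locker 5, locker 6.
locker 4 and locker 7 between them cover only {1, 2} — a naked pair. Remove those values from locker 1, locker 3, locker 6.
locker 3 has just one choice, so locker 3 = 7.
The 2 variables locker 5 and locker 6 are confined to {4, 6}, which locks those values in; drop them from locker 1.
No further eliminations apply; locker 7 can still be any of 1, 2.

1, 2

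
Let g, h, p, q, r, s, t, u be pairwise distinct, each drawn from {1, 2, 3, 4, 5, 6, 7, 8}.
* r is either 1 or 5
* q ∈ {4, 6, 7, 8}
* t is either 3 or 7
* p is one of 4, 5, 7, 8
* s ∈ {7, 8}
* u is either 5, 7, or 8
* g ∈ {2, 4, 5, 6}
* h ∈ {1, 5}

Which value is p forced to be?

The 8 variables draw from only 8 values {1, 2, 3, 4, 5, 6, 7, 8}, so each is used; only g can be 2, hence g = 2.
The 7 still-open variables draw from only 7 values {1, 3, 4, 5, 6, 7, 8}, so each is used; only t can be 3, hence t = 3.
The 6 still-open variables together cover exactly {1, 4, 5, 6, 7, 8} — 6 values for 6 variables — and 6 appears only in q's list, so q = 6.
Among the 5 still-open variables, 4 fits only p (and all 5 values in {1, 4, 5, 7, 8} must be used), so p = 4.

4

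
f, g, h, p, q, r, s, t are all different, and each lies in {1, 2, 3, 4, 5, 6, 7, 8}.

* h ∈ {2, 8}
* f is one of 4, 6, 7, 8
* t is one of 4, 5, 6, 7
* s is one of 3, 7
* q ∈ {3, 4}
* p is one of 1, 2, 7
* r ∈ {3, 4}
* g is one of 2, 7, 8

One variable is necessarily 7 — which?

Among the 8 variables, 1 fits only p (and all 8 values in {1, 2, 3, 4, 5, 6, 7, 8} must be used), so p = 1.
The 7 still-open variables draw from only 7 values {2, 3, 4, 5, 6, 7, 8}, so each is used; only t can be 5, hence t = 5.
Among the 6 still-open variables, 6 fits only f (and all 6 values in {2, 3, 4, 6, 7, 8} must be used), so f = 6.
The 2 variables q and r are confined to {3, 4}, which locks those values in; drop them from s.
So 7 goes to s.

s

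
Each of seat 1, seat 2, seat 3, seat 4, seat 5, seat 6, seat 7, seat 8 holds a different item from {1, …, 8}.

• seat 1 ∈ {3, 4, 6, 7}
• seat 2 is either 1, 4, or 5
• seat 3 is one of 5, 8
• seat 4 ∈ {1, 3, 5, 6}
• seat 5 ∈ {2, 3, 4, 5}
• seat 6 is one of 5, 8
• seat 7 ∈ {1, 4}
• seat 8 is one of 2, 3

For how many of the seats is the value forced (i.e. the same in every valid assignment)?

The 8 variables draw from only 8 values {1, 2, 3, 4, 5, 6, 7, 8}, so each is used; only seat 1 can be 7, hence seat 1 = 7.
Among the 7 still-open variables, 6 fits only seat 4 (and all 7 values in {1, 2, 3, 4, 5, 6, 8} must be used), so seat 4 = 6.
seat 3 and seat 6 share exactly the 2 values {5, 8}; by pigeonhole those values go to them, so strike 5, 8 from seat 2, seat 5.
seat 2 and seat 7 between them cover only {1, 4} — a naked pair. Remove those values from seat 5.
Determined: seat 1=7, seat 4=6. The other seats each still have more than one consistent value. That makes 2.

2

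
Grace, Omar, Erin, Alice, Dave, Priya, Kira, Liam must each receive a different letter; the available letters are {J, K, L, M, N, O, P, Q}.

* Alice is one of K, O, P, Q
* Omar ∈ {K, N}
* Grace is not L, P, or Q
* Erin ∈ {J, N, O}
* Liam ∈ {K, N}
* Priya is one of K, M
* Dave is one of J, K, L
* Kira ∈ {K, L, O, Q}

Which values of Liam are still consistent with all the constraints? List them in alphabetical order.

K, N

The 8 variables together cover exactly {J, K, L, M, N, O, P, Q} — 8 values for 8 variables — and P appears only in Alice's list, so Alice = P.
The 7 still-open variables draw from only 7 values {J, K, L, M, N, O, Q}, so each is used; only Kira can be Q, hence Kira = Q.
The 6 still-open variables draw from only 6 values {J, K, L, M, N, O}, so each is used; only Dave can be L, hence Dave = L.
Omar and Liam between them cover only {K, N} — a naked pair. Remove those values from Grace, Erin, Priya.
Priya's domain is down to {M}, so Priya = M. Remove M from Grace.
No further eliminations apply; Liam can still be any of K, N.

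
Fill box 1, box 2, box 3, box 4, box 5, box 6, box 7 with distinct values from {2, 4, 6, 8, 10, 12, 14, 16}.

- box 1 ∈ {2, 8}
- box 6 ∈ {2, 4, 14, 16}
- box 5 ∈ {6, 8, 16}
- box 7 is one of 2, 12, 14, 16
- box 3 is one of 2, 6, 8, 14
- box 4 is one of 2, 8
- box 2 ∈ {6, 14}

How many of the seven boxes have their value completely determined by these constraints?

The 7 variables draw from only 7 values {2, 4, 6, 8, 12, 14, 16}, so each is used; only box 6 can be 4, hence box 6 = 4.
Among the 6 still-open variables, 12 fits only box 7 (and all 6 values in {2, 6, 8, 12, 14, 16} must be used), so box 7 = 12.
Among the 5 still-open variables, 16 fits only box 5 (and all 5 values in {2, 6, 8, 14, 16} must be used), so box 5 = 16.
box 1 and box 4 between them cover only {2, 8} — a naked pair. Remove those values from box 3.
Determined: box 5=16, box 6=4, box 7=12. The other boxes each still have more than one consistent value. That makes 3.

3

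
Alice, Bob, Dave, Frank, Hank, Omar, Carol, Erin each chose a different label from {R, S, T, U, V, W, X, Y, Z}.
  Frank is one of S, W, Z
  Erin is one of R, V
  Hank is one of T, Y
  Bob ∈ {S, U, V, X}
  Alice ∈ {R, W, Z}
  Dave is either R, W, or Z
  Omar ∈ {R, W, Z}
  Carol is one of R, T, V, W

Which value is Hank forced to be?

Y

Alice, Dave, Omar share exactly the 3 values {R, W, Z}; by pigeonhole those values go to them, so strike R, W, Z from Frank, Carol, Erin.
Frank has just one choice, so Frank = S. Eliminate S elsewhere: Bob.
That leaves Erin = V. So Bob, Carol can't be V.
Carol has just one choice, so Carol = T. Strike T from Hank.
So Hank = Y.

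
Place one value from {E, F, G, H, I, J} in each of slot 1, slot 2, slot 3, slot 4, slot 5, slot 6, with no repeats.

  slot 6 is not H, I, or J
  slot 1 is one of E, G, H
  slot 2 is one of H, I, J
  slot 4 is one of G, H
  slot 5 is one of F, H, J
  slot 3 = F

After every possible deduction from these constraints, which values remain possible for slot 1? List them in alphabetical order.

E, G, H

slot 3 has just one choice, so slot 3 = F. Strike F from slot 5, slot 6.
The 5 still-open variables draw from only 5 values {E, G, H, I, J}, so each is used; only slot 2 can be I, hence slot 2 = I.
The 4 still-open variables together cover exactly {E, G, H, J} — 4 values for 4 variables — and J appears only in slot 5's list, so slot 5 = J.
No further eliminations apply; slot 1 can still be any of E, G, H.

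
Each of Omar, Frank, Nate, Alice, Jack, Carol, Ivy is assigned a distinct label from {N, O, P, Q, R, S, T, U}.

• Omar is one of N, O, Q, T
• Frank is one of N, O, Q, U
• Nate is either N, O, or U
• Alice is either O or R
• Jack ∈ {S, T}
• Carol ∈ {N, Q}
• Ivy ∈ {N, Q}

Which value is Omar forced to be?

T

The 7 variables draw from only 7 values {N, O, Q, R, S, T, U}, so each is used; only Alice can be R, hence Alice = R.
The 6 still-open variables together cover exactly {N, O, Q, S, T, U} — 6 values for 6 variables — and S appears only in Jack's list, so Jack = S.
The 5 still-open variables draw from only 5 values {N, O, Q, T, U}, so each is used; only Omar can be T, hence Omar = T.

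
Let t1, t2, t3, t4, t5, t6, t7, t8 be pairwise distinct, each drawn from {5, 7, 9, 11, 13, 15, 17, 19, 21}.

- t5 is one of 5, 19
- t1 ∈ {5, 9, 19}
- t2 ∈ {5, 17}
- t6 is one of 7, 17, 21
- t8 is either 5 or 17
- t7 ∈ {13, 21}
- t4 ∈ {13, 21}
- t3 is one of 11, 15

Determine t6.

7

t2 and t8 share exactly the 2 values {5, 17}; by pigeonhole those values go to them, so strike 5, 17 from t1, t5, t6.
t5 must be 19 (only option left). So t1 can't be 19.
t1's domain is down to {9}, so t1 = 9.
t4 and t7 between them cover only {13, 21} — a naked pair. Remove those values from t6.
So t6 = 7.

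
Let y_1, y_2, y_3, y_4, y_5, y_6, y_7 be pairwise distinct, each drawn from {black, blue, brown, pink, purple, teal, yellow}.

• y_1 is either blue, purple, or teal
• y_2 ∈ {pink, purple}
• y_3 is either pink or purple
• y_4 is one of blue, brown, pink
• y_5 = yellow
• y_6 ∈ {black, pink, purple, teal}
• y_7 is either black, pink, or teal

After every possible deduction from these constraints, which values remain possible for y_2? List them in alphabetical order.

y_5's domain is down to {yellow}, so y_5 = yellow.
The 6 still-open variables together cover exactly {black, blue, brown, pink, purple, teal} — 6 values for 6 variables — and brown appears only in y_4's list, so y_4 = brown.
Among the 5 still-open variables, blue fits only y_1 (and all 5 values in {black, blue, pink, purple, teal} must be used), so y_1 = blue.
The 2 variables y_2 and y_3 are confined to {pink, purple}, which locks those values in; drop them from y_6, y_7.
No further eliminations apply; y_2 can still be any of pink, purple.

pink, purple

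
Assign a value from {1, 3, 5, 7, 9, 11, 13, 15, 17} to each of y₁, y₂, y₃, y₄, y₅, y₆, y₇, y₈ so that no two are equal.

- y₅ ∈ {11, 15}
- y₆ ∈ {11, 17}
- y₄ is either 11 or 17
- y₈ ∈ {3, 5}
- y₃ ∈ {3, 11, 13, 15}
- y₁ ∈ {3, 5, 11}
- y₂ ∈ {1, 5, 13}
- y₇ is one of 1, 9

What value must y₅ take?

The 8 variables draw from only 8 values {1, 3, 5, 9, 11, 13, 15, 17}, so each is used; only y₇ can be 9, hence y₇ = 9.
The 7 still-open variables together cover exactly {1, 3, 5, 11, 13, 15, 17} — 7 values for 7 variables — and 1 appears only in y₂'s list, so y₂ = 1.
The 6 still-open variables draw from only 6 values {3, 5, 11, 13, 15, 17}, so each is used; only y₃ can be 13, hence y₃ = 13.
Among the 5 still-open variables, 15 fits only y₅ (and all 5 values in {3, 5, 11, 15, 17} must be used), so y₅ = 15.

15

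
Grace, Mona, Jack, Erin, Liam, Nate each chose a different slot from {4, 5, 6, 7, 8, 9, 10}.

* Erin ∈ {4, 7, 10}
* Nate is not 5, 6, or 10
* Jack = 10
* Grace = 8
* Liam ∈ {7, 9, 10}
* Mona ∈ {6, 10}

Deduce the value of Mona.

6

Grace's domain is down to {8}, so Grace = 8. Strike 8 from Nate.
Jack's domain is down to {10}, so Jack = 10. Remove 10 from Mona, Erin, Liam.
So Mona = 6.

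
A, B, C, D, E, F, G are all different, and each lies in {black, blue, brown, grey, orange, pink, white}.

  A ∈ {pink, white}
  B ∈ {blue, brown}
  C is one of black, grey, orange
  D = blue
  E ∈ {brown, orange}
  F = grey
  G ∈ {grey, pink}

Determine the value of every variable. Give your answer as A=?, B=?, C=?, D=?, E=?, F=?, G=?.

D has just one choice, so D = blue. So B can't be blue.
F has just one choice, so F = grey. Strike grey from C, G.
That leaves G = pink. Remove pink from A.
That leaves A = white.
B's domain is down to {brown}, so B = brown. Eliminate brown elsewhere: E.
E must be orange (only option left). Remove orange from C.
C's domain is down to {black}, so C = black.

A=white, B=brown, C=black, D=blue, E=orange, F=grey, G=pink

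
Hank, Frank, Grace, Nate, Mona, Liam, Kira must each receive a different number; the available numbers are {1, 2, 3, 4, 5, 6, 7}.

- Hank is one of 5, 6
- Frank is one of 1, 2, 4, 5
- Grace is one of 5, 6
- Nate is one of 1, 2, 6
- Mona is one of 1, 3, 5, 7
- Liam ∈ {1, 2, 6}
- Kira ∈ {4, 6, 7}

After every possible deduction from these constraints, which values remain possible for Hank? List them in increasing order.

5, 6

Among the 7 variables, 3 fits only Mona (and all 7 values in {1, 2, 3, 4, 5, 6, 7} must be used), so Mona = 3.
The 6 still-open variables draw from only 6 values {1, 2, 4, 5, 6, 7}, so each is used; only Kira can be 7, hence Kira = 7.
Among the 5 still-open variables, 4 fits only Frank (and all 5 values in {1, 2, 4, 5, 6} must be used), so Frank = 4.
The 2 variables Hank and Grace are confined to {5, 6}, which locks those values in; drop them from Nate, Liam.
No further eliminations apply; Hank can still be any of 5, 6.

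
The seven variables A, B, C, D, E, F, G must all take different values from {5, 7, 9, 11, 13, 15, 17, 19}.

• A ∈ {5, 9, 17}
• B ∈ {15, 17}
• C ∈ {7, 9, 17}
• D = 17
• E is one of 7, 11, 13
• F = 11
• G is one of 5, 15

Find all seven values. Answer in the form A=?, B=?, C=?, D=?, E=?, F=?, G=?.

D must be 17 (only option left). Remove 17 from A, B, C.
F's domain is down to {11}, so F = 11. So E can't be 11.
B must be 15 (only option left). Eliminate 15 elsewhere: G.
That leaves G = 5. Remove 5 from A.
A has just one choice, so A = 9. Eliminate 9 elsewhere: C.
That leaves C = 7. Strike 7 from E.
That leaves E = 13.

A=9, B=15, C=7, D=17, E=13, F=11, G=5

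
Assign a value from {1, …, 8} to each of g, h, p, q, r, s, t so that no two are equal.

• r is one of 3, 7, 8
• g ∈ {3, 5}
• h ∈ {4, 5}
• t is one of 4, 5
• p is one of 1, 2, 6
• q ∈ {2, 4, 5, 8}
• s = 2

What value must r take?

7

s's domain is down to {2}, so s = 2. Eliminate 2 elsewhere: p, q.
The 2 variables h and t are confined to {4, 5}, which locks those values in; drop them from g, q.
g must be 3 (only option left). So r can't be 3.
q's domain is down to {8}, so q = 8. Remove 8 from r.
So r = 7.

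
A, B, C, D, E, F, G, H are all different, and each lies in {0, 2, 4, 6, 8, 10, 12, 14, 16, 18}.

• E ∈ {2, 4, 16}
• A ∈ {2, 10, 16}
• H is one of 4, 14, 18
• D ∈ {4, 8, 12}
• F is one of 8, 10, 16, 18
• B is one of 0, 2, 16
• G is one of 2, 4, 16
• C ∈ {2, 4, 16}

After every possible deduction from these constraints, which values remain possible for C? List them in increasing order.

2, 4, 16

C, E, G share exactly the 3 values {2, 4, 16}; by pigeonhole those values go to them, so strike 2, 4, 16 from A, B, D, F, H.
A must be 10 (only option left). Strike 10 from F.
B must be 0 (only option left).
No further eliminations apply; C can still be any of 2, 4, 16.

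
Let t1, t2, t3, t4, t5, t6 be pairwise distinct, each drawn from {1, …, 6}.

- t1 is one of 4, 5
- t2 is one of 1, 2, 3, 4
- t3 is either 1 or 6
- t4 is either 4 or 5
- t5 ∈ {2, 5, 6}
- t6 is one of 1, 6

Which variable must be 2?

The 6 variables draw from only 6 values {1, 2, 3, 4, 5, 6}, so each is used; only t2 can be 3, hence t2 = 3.
Among the 5 still-open variables, 2 fits only t5 (and all 5 values in {1, 2, 4, 5, 6} must be used), so t5 = 2.

t5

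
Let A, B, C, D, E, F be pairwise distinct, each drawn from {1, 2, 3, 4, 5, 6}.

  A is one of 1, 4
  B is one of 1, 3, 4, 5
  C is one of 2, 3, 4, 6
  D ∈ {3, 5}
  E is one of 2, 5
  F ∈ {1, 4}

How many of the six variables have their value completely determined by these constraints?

2

The 6 variables together cover exactly {1, 2, 3, 4, 5, 6} — 6 values for 6 variables — and 6 appears only in C's list, so C = 6.
The 5 still-open variables draw from only 5 values {1, 2, 3, 4, 5}, so each is used; only E can be 2, hence E = 2.
The 2 variables A and F are confined to {1, 4}, which locks those values in; drop them from B.
Determined: C=6, E=2. The other variables each still have more than one consistent value. That makes 2.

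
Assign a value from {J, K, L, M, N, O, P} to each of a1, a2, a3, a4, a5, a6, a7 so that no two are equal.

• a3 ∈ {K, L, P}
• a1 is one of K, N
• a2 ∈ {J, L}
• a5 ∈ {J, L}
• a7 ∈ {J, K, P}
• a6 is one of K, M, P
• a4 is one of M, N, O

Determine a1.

Among the 7 variables, O fits only a4 (and all 7 values in {J, K, L, M, N, O, P} must be used), so a4 = O.
The 6 still-open variables draw from only 6 values {J, K, L, M, N, P}, so each is used; only a6 can be M, hence a6 = M.
The 5 still-open variables together cover exactly {J, K, L, N, P} — 5 values for 5 variables — and N appears only in a1's list, so a1 = N.

N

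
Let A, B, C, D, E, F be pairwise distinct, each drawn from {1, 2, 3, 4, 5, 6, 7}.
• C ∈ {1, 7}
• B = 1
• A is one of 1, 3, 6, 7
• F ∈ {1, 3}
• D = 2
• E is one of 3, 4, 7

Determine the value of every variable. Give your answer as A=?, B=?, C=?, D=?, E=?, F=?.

B's domain is down to {1}, so B = 1. Remove 1 from A, C, F.
C must be 7 (only option left). Remove 7 from A, E.
That leaves D = 2.
F must be 3 (only option left). So A, E can't be 3.
A has just one choice, so A = 6.
E has just one choice, so E = 4.

A=6, B=1, C=7, D=2, E=4, F=3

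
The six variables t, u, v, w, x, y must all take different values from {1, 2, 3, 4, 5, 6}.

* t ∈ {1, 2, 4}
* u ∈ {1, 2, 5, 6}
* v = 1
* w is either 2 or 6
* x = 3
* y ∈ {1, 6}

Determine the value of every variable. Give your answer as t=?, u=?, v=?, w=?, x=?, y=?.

t=4, u=5, v=1, w=2, x=3, y=6

v has just one choice, so v = 1. Remove 1 from t, u, y.
x must be 3 (only option left).
y has just one choice, so y = 6. Strike 6 from u, w.
w's domain is down to {2}, so w = 2. Strike 2 from t, u.
t's domain is down to {4}, so t = 4.
That leaves u = 5.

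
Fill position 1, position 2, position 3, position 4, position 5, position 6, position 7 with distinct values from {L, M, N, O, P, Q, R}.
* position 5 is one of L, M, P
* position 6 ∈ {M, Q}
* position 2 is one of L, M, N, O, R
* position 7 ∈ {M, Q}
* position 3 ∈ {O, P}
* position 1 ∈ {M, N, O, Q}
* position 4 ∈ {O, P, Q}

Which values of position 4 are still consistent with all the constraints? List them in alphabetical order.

The 7 variables together cover exactly {L, M, N, O, P, Q, R} — 7 values for 7 variables — and R appears only in position 2's list, so position 2 = R.
The 6 still-open variables draw from only 6 values {L, M, N, O, P, Q}, so each is used; only position 5 can be L, hence position 5 = L.
The 5 still-open variables draw from only 5 values {M, N, O, P, Q}, so each is used; only position 1 can be N, hence position 1 = N.
position 6 and position 7 between them cover only {M, Q} — a naked pair. Remove those values from position 4.
No further eliminations apply; position 4 can still be any of O, P.

O, P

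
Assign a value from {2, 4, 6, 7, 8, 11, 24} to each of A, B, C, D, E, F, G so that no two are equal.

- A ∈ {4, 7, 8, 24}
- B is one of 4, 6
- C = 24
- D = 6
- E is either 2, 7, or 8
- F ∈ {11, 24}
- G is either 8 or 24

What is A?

7

C must be 24 (only option left). So A, F, G can't be 24.
That leaves D = 6. So B can't be 6.
F must be 11 (only option left).
That leaves G = 8. Eliminate 8 elsewhere: A, E.
B has just one choice, so B = 4. Eliminate 4 elsewhere: A.
So A = 7.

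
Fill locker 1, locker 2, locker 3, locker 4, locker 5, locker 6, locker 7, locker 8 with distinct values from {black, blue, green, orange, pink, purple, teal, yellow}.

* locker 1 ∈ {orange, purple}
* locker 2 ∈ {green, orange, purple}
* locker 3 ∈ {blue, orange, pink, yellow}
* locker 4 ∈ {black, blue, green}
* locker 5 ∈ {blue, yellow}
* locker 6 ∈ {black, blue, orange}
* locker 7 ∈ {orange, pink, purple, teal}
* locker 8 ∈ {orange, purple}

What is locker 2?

green

Among the 8 variables, teal fits only locker 7 (and all 8 values in {black, blue, green, orange, pink, purple, teal, yellow} must be used), so locker 7 = teal.
The 7 still-open variables together cover exactly {black, blue, green, orange, pink, purple, yellow} — 7 values for 7 variables — and pink appears only in locker 3's list, so locker 3 = pink.
The 6 still-open variables draw from only 6 values {black, blue, green, orange, purple, yellow}, so each is used; only locker 5 can be yellow, hence locker 5 = yellow.
locker 1 and locker 8 between them cover only {orange, purple} — a naked pair. Remove those values from locker 2, locker 6.
So locker 2 = green.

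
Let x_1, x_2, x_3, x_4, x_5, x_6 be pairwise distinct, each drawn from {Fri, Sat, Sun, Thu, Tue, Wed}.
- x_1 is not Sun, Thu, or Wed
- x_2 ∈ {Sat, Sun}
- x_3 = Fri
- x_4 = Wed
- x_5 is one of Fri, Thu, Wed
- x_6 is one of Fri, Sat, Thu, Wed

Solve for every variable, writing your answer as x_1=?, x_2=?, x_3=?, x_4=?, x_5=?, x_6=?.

x_3 has just one choice, so x_3 = Fri. Remove Fri from x_1, x_5, x_6.
x_4 has just one choice, so x_4 = Wed. Remove Wed from x_5, x_6.
x_5 has just one choice, so x_5 = Thu. Remove Thu from x_6.
x_6 has just one choice, so x_6 = Sat. Eliminate Sat elsewhere: x_1, x_2.
That leaves x_1 = Tue.
x_2's domain is down to {Sun}, so x_2 = Sun.

x_1=Tue, x_2=Sun, x_3=Fri, x_4=Wed, x_5=Thu, x_6=Sat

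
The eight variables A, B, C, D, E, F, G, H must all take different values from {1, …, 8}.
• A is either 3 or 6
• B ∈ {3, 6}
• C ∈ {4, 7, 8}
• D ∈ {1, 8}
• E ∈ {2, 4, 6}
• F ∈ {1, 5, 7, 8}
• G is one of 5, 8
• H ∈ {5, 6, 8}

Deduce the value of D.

The 8 variables draw from only 8 values {1, 2, 3, 4, 5, 6, 7, 8}, so each is used; only E can be 2, hence E = 2.
The 7 still-open variables together cover exactly {1, 3, 4, 5, 6, 7, 8} — 7 values for 7 variables — and 4 appears only in C's list, so C = 4.
Among the 6 still-open variables, 7 fits only F (and all 6 values in {1, 3, 5, 6, 7, 8} must be used), so F = 7.
Among the 5 still-open variables, 1 fits only D (and all 5 values in {1, 3, 5, 6, 8} must be used), so D = 1.

1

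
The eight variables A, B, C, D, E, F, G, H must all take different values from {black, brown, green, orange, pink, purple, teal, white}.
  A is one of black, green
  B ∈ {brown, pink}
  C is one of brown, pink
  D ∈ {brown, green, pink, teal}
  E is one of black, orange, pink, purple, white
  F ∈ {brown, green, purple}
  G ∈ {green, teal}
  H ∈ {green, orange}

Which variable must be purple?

F

The 8 variables draw from only 8 values {black, brown, green, orange, pink, purple, teal, white}, so each is used; only E can be white, hence E = white.
The 7 still-open variables draw from only 7 values {black, brown, green, orange, pink, purple, teal}, so each is used; only A can be black, hence A = black.
The 6 still-open variables together cover exactly {brown, green, orange, pink, purple, teal} — 6 values for 6 variables — and orange appears only in H's list, so H = orange.
The 5 still-open variables draw from only 5 values {brown, green, pink, purple, teal}, so each is used; only F can be purple, hence F = purple.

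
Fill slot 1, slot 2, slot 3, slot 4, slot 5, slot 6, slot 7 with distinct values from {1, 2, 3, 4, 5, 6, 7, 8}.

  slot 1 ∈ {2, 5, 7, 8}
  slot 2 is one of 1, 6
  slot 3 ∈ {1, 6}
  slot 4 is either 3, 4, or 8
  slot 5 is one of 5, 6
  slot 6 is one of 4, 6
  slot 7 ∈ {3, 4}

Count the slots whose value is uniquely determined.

4

The 2 variables slot 2 and slot 3 are confined to {1, 6}, which locks those values in; drop them from slot 5, slot 6.
That leaves slot 5 = 5. Strike 5 from slot 1.
slot 6's domain is down to {4}, so slot 6 = 4. Remove 4 from slot 4, slot 7.
slot 7's domain is down to {3}, so slot 7 = 3. Eliminate 3 elsewhere: slot 4.
slot 4 has just one choice, so slot 4 = 8. Strike 8 from slot 1.
Determined: slot 4=8, slot 5=5, slot 6=4, slot 7=3. The other slots each still have more than one consistent value. That makes 4.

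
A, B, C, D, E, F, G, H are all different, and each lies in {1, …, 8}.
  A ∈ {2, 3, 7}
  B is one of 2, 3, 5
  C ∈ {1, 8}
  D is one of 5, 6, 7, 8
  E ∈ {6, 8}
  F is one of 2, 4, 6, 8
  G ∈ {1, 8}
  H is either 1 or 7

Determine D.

The 8 variables draw from only 8 values {1, 2, 3, 4, 5, 6, 7, 8}, so each is used; only F can be 4, hence F = 4.
C and G share exactly the 2 values {1, 8}; by pigeonhole those values go to them, so strike 1, 8 from D, E, H.
That leaves E = 6. Eliminate 6 elsewhere: D.
That leaves H = 7. Remove 7 from A, D.
So D = 5.

5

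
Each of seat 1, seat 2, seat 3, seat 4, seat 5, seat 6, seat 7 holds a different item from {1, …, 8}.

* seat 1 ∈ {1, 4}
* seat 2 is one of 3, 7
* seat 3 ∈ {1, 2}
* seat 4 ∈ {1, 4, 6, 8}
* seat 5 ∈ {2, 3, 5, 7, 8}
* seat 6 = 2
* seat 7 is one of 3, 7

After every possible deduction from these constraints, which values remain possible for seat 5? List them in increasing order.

seat 6 has just one choice, so seat 6 = 2. Eliminate 2 elsewhere: seat 3, seat 5.
seat 3 must be 1 (only option left). Strike 1 from seat 1, seat 4.
seat 1 must be 4 (only option left). Remove 4 from seat 4.
seat 2 and seat 7 share exactly the 2 values {3, 7}; by pigeonhole those values go to them, so strike 3, 7 from seat 5.
No further eliminations apply; seat 5 can still be any of 5, 8.

5, 8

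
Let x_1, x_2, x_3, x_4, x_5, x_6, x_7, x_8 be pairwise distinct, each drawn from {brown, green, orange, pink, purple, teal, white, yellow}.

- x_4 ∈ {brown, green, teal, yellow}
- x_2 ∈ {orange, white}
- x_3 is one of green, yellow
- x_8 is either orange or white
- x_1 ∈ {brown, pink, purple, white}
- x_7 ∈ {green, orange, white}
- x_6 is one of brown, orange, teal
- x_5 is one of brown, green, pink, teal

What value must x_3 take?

yellow

Among the 8 variables, purple fits only x_1 (and all 8 values in {brown, green, orange, pink, purple, teal, white, yellow} must be used), so x_1 = purple.
The 7 still-open variables draw from only 7 values {brown, green, orange, pink, teal, white, yellow}, so each is used; only x_5 can be pink, hence x_5 = pink.
The 2 variables x_2 and x_8 are confined to {orange, white}, which locks those values in; drop them from x_6, x_7.
That leaves x_7 = green. Strike green from x_3, x_4.
So x_3 = yellow.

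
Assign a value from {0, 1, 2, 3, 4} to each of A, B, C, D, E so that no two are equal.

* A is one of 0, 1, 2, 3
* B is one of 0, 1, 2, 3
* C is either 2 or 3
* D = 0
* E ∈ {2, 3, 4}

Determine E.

D's domain is down to {0}, so D = 0. So A, B can't be 0.
Among the 4 still-open variables, 4 fits only E (and all 4 values in {1, 2, 3, 4} must be used), so E = 4.

4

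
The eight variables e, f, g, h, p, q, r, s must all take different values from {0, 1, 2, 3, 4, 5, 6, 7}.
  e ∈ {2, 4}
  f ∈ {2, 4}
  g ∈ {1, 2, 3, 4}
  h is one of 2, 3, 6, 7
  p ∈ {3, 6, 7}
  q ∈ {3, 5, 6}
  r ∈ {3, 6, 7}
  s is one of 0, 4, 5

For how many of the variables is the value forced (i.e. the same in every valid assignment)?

3

The 8 variables draw from only 8 values {0, 1, 2, 3, 4, 5, 6, 7}, so each is used; only s can be 0, hence s = 0.
The 7 still-open variables together cover exactly {1, 2, 3, 4, 5, 6, 7} — 7 values for 7 variables — and 1 appears only in g's list, so g = 1.
Among the 6 still-open variables, 5 fits only q (and all 6 values in {2, 3, 4, 5, 6, 7} must be used), so q = 5.
The 2 variables e and f are confined to {2, 4}, which locks those values in; drop them from h.
Determined: g=1, q=5, s=0. The other variables each still have more than one consistent value. That makes 3.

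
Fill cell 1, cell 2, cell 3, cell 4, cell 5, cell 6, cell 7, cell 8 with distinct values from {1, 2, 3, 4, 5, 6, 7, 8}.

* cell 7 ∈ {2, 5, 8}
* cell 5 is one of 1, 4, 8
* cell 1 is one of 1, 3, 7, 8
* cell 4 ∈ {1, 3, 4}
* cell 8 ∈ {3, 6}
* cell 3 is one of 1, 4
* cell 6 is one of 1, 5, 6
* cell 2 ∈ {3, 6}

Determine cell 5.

The 8 variables together cover exactly {1, 2, 3, 4, 5, 6, 7, 8} — 8 values for 8 variables — and 2 appears only in cell 7's list, so cell 7 = 2.
Among the 7 still-open variables, 5 fits only cell 6 (and all 7 values in {1, 3, 4, 5, 6, 7, 8} must be used), so cell 6 = 5.
The 6 still-open variables together cover exactly {1, 3, 4, 6, 7, 8} — 6 values for 6 variables — and 7 appears only in cell 1's list, so cell 1 = 7.
Among the 5 still-open variables, 8 fits only cell 5 (and all 5 values in {1, 3, 4, 6, 8} must be used), so cell 5 = 8.

8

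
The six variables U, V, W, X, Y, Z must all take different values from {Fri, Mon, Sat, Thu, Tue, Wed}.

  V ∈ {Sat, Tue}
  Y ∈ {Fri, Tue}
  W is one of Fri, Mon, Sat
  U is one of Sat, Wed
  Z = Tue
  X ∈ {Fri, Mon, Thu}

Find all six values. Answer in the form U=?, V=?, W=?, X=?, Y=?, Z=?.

Z has just one choice, so Z = Tue. Remove Tue from V, Y.
That leaves V = Sat. Remove Sat from U, W.
Y has just one choice, so Y = Fri. Strike Fri from W, X.
U has just one choice, so U = Wed.
W's domain is down to {Mon}, so W = Mon. Strike Mon from X.
X has just one choice, so X = Thu.

U=Wed, V=Sat, W=Mon, X=Thu, Y=Fri, Z=Tue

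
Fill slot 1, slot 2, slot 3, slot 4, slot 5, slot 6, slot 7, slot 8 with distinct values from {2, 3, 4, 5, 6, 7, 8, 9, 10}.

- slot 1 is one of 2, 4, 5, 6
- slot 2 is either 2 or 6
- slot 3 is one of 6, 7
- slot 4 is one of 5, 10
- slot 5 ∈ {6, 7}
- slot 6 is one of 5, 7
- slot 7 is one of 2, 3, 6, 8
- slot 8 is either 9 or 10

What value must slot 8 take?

9

The 2 variables slot 3 and slot 5 are confined to {6, 7}, which locks those values in; drop them from slot 1, slot 2, slot 6, slot 7.
slot 2's domain is down to {2}, so slot 2 = 2. So slot 1, slot 7 can't be 2.
That leaves slot 6 = 5. Eliminate 5 elsewhere: slot 1, slot 4.
slot 1 has just one choice, so slot 1 = 4.
slot 4 must be 10 (only option left). Remove 10 from slot 8.
So slot 8 = 9.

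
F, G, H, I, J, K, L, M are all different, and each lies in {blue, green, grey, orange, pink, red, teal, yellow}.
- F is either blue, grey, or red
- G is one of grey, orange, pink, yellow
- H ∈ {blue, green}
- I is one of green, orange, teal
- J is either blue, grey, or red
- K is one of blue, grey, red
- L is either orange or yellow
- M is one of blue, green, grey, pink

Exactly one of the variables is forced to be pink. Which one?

The 8 variables draw from only 8 values {blue, green, grey, orange, pink, red, teal, yellow}, so each is used; only I can be teal, hence I = teal.
F, J, K between them cover only {blue, grey, red} — a naked triple. Remove those values from G, H, M.
H must be green (only option left). Remove green from M.
So pink goes to M.

M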